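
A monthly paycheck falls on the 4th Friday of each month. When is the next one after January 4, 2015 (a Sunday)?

January 2015 starts on a Thursday; its first Friday is the 2nd, so the 4th Friday is the 23rd — January 23, 2015.
January 23, 2015 is after January 4, 2015, so that is the next one.

January 23, 2015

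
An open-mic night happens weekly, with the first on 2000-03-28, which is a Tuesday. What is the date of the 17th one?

2000-07-18

The 17th occurrence is 16 intervals after the first: 16 × 7 = 112 days after 2000-03-28.
March has 31 days — 3 days to the end of March leaves 109.
April has 30 days (79 left).
May has 31 days (48 left).
June has 30 days (18 left).
18 days into July → 2000-07-18.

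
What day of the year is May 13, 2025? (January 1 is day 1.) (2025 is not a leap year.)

133

Days in months before May: 31 + 28 + 31 + 30 = 120.
Plus 13 days into May → day 133.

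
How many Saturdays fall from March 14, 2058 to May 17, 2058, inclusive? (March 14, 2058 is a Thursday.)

9

March 14, 2058 is a Thursday; the first Saturday on or after it is March 16, 2058 (2 days later).
From March 16, 2058 to May 17, 2058: 15 + 30 + 17 = 62 days (rest of March, April, May).
62 ÷ 7 = 8 full weeks with remainder 6, so 8 more Saturdays after the first → 9.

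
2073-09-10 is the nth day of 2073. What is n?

Days in months before September: 31 + 28 + 31 + 30 + 31 + 30 + 31 + 31 = 243.
Plus 10 days into September → day 253.

253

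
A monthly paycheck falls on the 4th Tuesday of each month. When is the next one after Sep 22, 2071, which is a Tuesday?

Oct 27, 2071

Sep 2071 starts on a Tuesday; its first Tuesday is the 1st, so the 4th Tuesday is the 22nd — Sep 22, 2071.
That is not after Sep 22, 2071, so look at Oct 2071.
Oct 2071 starts on a Thursday; its first Tuesday is the 6th, so the 4th Tuesday is the 27th — Oct 27, 2071.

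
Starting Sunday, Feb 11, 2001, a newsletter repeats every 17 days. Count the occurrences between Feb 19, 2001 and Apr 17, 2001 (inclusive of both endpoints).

3

Occurrences land 17·i days after Feb 11, 2001 for i = 0, 1, 2, …
Feb 19, 2001 is 8 days after the start; 8 ÷ 17 = 0 remainder 8; since the remainder is 8, round up to i = 1. First occurrence in the window: #2 on Feb 28, 2001 (1×17 = 17 days in).
Apr 17, 2001 is 65 days after the start; 65 ÷ 17 = 3 remainder 14. Last occurrence in the window: #4 on Apr 3, 2001.
Occurrences #2 through #4: 3 in total.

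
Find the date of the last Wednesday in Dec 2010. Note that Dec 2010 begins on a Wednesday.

Dec 29, 2010

Dec 2010 begins on a Wednesday, so the first Wednesday is Dec 1.
Dec 2010 has 31 days. Adding weeks: 1, 8, 15, 22, 29 — the last one ≤ 31 is the 29th.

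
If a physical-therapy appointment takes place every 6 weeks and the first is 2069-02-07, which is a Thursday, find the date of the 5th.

The 5th occurrence is 4 intervals after the first: 4 × 42 = 168 days after 2069-02-07.
February has 28 days — 21 days to the end of February leaves 147.
March has 31 days (116 left).
April has 30 days (86 left).
May has 31 days (55 left).
June has 30 days (25 left).
25 days into July → 2069-07-25.

2069-07-25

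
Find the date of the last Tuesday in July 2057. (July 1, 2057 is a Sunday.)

July 31, 2057

July 2057 begins on a Sunday, so the first Tuesday is July 3 (2 days later).
July 2057 has 31 days. Adding weeks: 3, 10, 17, 24, 31 — the last one ≤ 31 is the 31st.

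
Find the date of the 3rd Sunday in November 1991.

November 17, 1991

The first Sunday of November 1991 is November 3.
The 3rd Sunday is 2 weeks later: 3 + 14 = 17.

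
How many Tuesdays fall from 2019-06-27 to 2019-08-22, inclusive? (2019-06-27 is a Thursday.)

2019-06-27 is a Thursday; the first Tuesday on or after it is 2019-07-02 (5 days later).
From 2019-07-02 to 2019-08-22: 29 + 22 = 51 days (rest of July, August).
51 ÷ 7 = 7 full weeks with remainder 2, so 7 more Tuesdays after the first → 8.

8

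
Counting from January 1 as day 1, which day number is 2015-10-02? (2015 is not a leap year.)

275

Days in months before October: 31 + 28 + 31 + 30 + 31 + 30 + 31 + 31 + 30 = 273.
Plus 2 days into October → day 275.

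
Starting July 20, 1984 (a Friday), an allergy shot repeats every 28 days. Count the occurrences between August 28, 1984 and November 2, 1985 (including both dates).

15

Occurrences land 28·i days after July 20, 1984 for i = 0, 1, 2, …
August 28, 1984 is 39 days after the start; 39 ÷ 28 = 1 remainder 11; since the remainder is 11, round up to i = 2. First occurrence in the window: #3 on September 14, 1984 (2×28 = 56 days in).
November 2, 1985 is 470 days after the start; 470 ÷ 28 = 16 remainder 22. Last occurrence in the window: #17 on October 11, 1985.
Occurrences #3 through #17: 15 in total.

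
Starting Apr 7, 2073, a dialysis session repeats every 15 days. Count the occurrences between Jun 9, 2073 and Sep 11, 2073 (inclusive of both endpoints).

Occurrences land 15·i days after Apr 7, 2073 for i = 0, 1, 2, …
Jun 9, 2073 is 63 days after the start; 63 ÷ 15 = 4 remainder 3; since the remainder is 3, round up to i = 5. First occurrence in the window: #6 on Jun 21, 2073 (5×15 = 75 days in).
Sep 11, 2073 is 157 days after the start; 157 ÷ 15 = 10 remainder 7. Last occurrence in the window: #11 on Sep 4, 2073.
Occurrences #6 through #11: 6 in total.

6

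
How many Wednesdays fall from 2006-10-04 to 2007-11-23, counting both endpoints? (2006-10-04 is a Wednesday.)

60

2006-10-04 is a Wednesday; the first Wednesday on or after it is 2006-10-04.
From 2006-10-04 to 2007-11-23: 88 + 327 = 415 days (rest of 2006, to 2007-11-23 in 2007).
415 ÷ 7 = 59 full weeks with remainder 2, so 59 more Wednesdays after the first → 60.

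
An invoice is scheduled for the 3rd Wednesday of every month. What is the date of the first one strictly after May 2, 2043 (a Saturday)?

May 2043 starts on a Friday; its first Wednesday is the 6th, so the 3rd Wednesday is the 20th — May 20, 2043.
May 20, 2043 is after May 2, 2043, so that is the next one.

May 20, 2043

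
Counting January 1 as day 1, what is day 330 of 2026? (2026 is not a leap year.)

Jan has 31 days (330 − 31 = 299 remain).
Feb has 28 days (299 − 28 = 271 remain).
Mar has 31 days (271 − 31 = 240 remain).
Apr has 30 days (240 − 30 = 210 remain).
May has 31 days (210 − 31 = 179 remain).
Jun has 30 days (179 − 30 = 149 remain).
Jul has 31 days (149 − 31 = 118 remain).
Aug has 31 days (118 − 31 = 87 remain).
Sep has 30 days (87 − 30 = 57 remain).
Oct has 31 days (57 − 31 = 26 remain).
26 into Nov → Nov 26.

Nov 26, 2026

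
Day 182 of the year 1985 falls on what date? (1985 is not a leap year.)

1 July 1985

January has 31 days (182 − 31 = 151 remain).
February has 28 days (151 − 28 = 123 remain).
March has 31 days (123 − 31 = 92 remain).
April has 30 days (92 − 30 = 62 remain).
May has 31 days (62 − 31 = 31 remain).
June has 30 days (31 − 30 = 1 remain).
1 into July → July 1.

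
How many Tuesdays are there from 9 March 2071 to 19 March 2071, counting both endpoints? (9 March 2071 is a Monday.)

2

9 March 2071 is a Monday; the first Tuesday on or after it is 10 March 2071 (1 day later).
From 10 March 2071 to 19 March 2071 is 19 − 10 = 9 days.
9 ÷ 7 = 1 full weeks with remainder 2, so 1 more Tuesdays after the first → 2.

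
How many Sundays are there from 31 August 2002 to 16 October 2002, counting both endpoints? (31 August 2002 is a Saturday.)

31 August 2002 is a Saturday; the first Sunday on or after it is 1 September 2002 (1 day later).
From 1 September 2002 to 16 October 2002: 29 + 16 = 45 days (rest of September, October).
45 ÷ 7 = 6 full weeks with remainder 3, so 6 more Sundays after the first → 7.

7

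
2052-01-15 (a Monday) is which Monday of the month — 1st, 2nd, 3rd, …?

3rd

Day 15 falls in week ⌈15/7⌉ of the month.
Days 1–7 hold the 1st Monday, 8–14 the 2nd, 15–21 the 3rd, 22–28 the 4th, 29–31 the 5th.
15 is in the range for the 3rd.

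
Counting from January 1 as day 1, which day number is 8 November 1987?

Days in months before November: 31 + 28 + 31 + 30 + 31 + 30 + 31 + 31 + 30 + 31 = 304.
Plus 8 days into November → day 312.

312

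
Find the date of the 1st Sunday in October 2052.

October 2052 begins on a Tuesday, so the first Sunday is October 6 (5 days later).

October 6, 2052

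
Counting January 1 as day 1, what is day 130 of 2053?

January has 31 days (130 − 31 = 99 remain).
February has 28 days (99 − 28 = 71 remain).
March has 31 days (71 − 31 = 40 remain).
April has 30 days (40 − 30 = 10 remain).
10 into May → May 10.

10 May 2053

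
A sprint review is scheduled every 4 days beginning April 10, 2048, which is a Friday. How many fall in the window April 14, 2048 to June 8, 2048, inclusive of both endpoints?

Occurrences land 4·i days after April 10, 2048 for i = 0, 1, 2, …
April 14, 2048 is 4 days after the start; 4 ÷ 4 = 1 remainder 0. First occurrence in the window: #2 on April 14, 2048 (1×4 = 4 days in).
June 8, 2048 is 59 days after the start; 59 ÷ 4 = 14 remainder 3. Last occurrence in the window: #15 on June 5, 2048.
Occurrences #2 through #15: 14 in total.

14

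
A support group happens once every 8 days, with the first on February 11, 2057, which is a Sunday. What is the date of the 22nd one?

July 29, 2057

The 22nd occurrence is 21 intervals after the first: 21 × 8 = 168 days after February 11, 2057.
February has 28 days — 17 days to the end of February leaves 151.
March has 31 days (120 left).
April has 30 days (90 left).
May has 31 days (59 left).
June has 30 days (29 left).
29 days into July → July 29, 2057.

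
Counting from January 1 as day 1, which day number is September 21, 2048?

Days in months before September: 31 + 29 + 31 + 30 + 31 + 30 + 31 + 31 = 244.
Plus 21 days into September → day 265.

265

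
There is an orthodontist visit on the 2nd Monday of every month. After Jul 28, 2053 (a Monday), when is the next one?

Aug 11, 2053

Jul 2053 starts on a Tuesday; its first Monday is the 7th, so the 2nd Monday is the 14th — Jul 14, 2053.
That is not after Jul 28, 2053, so look at Aug 2053.
Aug 2053 starts on a Friday; its first Monday is the 4th, so the 2nd Monday is the 11th — Aug 11, 2053.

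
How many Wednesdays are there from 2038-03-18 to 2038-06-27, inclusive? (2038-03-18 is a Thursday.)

14

2038-03-18 is a Thursday; the first Wednesday on or after it is 2038-03-24 (6 days later).
From 2038-03-24 to 2038-06-27: 7 + 30 + 31 + 27 = 95 days (rest of March, April, May, June).
95 ÷ 7 = 13 full weeks with remainder 4, so 13 more Wednesdays after the first → 14.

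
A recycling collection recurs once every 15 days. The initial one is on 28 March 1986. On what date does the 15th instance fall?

24 October 1986

The 15th occurrence is 14 intervals after the first: 14 × 15 = 210 days after 28 March 1986.
March has 31 days — 3 days to the end of March leaves 207.
April has 30 days (177 left).
May has 31 days (146 left).
June has 30 days (116 left).
July has 31 days (85 left).
August has 31 days (54 left).
September has 30 days (24 left).
24 days into October → 24 October 1986.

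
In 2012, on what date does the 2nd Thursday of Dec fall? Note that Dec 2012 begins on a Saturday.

Dec 2012 begins on a Saturday, so the first Thursday is Dec 6 (5 days later).
The 2nd Thursday is 1 weeks later: 6 + 7 = 13.

Dec 13, 2012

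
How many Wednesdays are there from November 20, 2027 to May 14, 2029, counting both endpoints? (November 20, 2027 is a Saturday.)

November 20, 2027 is a Saturday; the first Wednesday on or after it is November 24, 2027 (4 days later).
From November 24, 2027 to May 14, 2029: 37 + 366 + 134 = 537 days (rest of 2027, 2028, to May 14, 2029 in 2029).
537 ÷ 7 = 76 full weeks with remainder 5, so 76 more Wednesdays after the first → 77.

77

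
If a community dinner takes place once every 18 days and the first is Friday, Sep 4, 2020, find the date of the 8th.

The 8th occurrence is 7 intervals after the first: 7 × 18 = 126 days after Sep 4, 2020.
Sep has 30 days — 26 days to the end of Sep leaves 100.
Oct has 31 days (69 left).
Nov has 30 days (39 left).
Dec has 31 days (8 left).
8 days into Jan → Jan 8, 2021.

Jan 8, 2021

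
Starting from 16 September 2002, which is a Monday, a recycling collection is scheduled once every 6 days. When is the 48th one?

The 48th occurrence is 47 intervals after the first: 47 × 6 = 282 days after 16 September 2002.
September has 30 days — 14 days to the end of September leaves 268.
October has 31 days (237 left).
November has 30 days (207 left).
December has 31 days (176 left).
January has 31 days (145 left).
February has 28 days (117 left).
March has 31 days (86 left).
April has 30 days (56 left).
May has 31 days (25 left).
25 days into June → 25 June 2003.

25 June 2003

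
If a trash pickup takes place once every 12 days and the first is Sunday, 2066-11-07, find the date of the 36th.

The 36th occurrence is 35 intervals after the first: 35 × 12 = 420 days after 2066-11-07.
November has 30 days — 23 days to the end of November leaves 397.
December has 31 days (366 left).
January has 31 days (335 left).
February has 28 days (307 left).
March has 31 days (276 left).
April has 30 days (246 left).
May has 31 days (215 left).
June has 30 days (185 left).
July has 31 days (154 left).
August has 31 days (123 left).
September has 30 days (93 left).
October has 31 days (62 left).
November has 30 days (32 left).
December has 31 days (1 left).
1 day into January → 2068-01-01.

2068-01-01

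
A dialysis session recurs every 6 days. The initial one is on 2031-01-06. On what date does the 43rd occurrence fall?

2031-09-15

The 43rd occurrence is 42 intervals after the first: 42 × 6 = 252 days after 2031-01-06.
January has 31 days — 25 days to the end of January leaves 227.
February has 28 days (199 left).
March has 31 days (168 left).
April has 30 days (138 left).
May has 31 days (107 left).
June has 30 days (77 left).
July has 31 days (46 left).
August has 31 days (15 left).
15 days into September → 2031-09-15.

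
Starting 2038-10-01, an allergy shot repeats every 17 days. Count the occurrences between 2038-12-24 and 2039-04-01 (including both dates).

Occurrences land 17·i days after 2038-10-01 for i = 0, 1, 2, …
2038-12-24 is 84 days after the start; 84 ÷ 17 = 4 remainder 16; since the remainder is 16, round up to i = 5. First occurrence in the window: #6 on 2038-12-25 (5×17 = 85 days in).
2039-04-01 is 182 days after the start; 182 ÷ 17 = 10 remainder 12. Last occurrence in the window: #11 on 2039-03-20.
Occurrences #6 through #11: 6 in total.

6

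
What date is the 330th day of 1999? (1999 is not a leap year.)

January has 31 days (330 − 31 = 299 remain).
February has 28 days (299 − 28 = 271 remain).
March has 31 days (271 − 31 = 240 remain).
April has 30 days (240 − 30 = 210 remain).
May has 31 days (210 − 31 = 179 remain).
June has 30 days (179 − 30 = 149 remain).
July has 31 days (149 − 31 = 118 remain).
August has 31 days (118 − 31 = 87 remain).
September has 30 days (87 − 30 = 57 remain).
October has 31 days (57 − 31 = 26 remain).
26 into November → November 26.

November 26, 1999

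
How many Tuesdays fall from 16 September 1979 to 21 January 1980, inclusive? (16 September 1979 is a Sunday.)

16 September 1979 is a Sunday; the first Tuesday on or after it is 18 September 1979 (2 days later).
From 18 September 1979 to 21 January 1980: 12 + 31 + 30 + 31 + 21 = 125 days (rest of September, October, November, December, January).
125 ÷ 7 = 17 full weeks with remainder 6, so 17 more Tuesdays after the first → 18.

18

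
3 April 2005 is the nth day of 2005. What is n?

Days in months before April: 31 + 28 + 31 = 90.
Plus 3 days into April → day 93.

93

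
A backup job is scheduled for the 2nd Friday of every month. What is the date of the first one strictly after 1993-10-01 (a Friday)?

October 1993 starts on a Friday; its first Friday is the 1st, so the 2nd Friday is the 8th — 1993-10-08.
1993-10-08 is after 1993-10-01, so that is the next one.

1993-10-08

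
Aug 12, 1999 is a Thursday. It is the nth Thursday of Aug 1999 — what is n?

Day 12 falls in week ⌈12/7⌉ of the month.
Days 1–7 hold the 1st Thursday, 8–14 the 2nd, 15–21 the 3rd, 22–28 the 4th, 29–31 the 5th.
12 is in the range for the 2nd.

2nd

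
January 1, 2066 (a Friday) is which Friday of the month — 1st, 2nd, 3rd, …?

Day 1 falls in week ⌈1/7⌉ of the month.
Days 1–7 hold the 1st Friday, 8–14 the 2nd, 15–21 the 3rd, 22–28 the 4th, 29–31 the 5th.
1 is in the range for the 1st.

1st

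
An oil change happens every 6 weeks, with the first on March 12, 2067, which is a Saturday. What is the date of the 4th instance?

The 4th occurrence is 3 intervals after the first: 3 × 42 = 126 days after March 12, 2067.
March has 31 days — 19 days to the end of March leaves 107.
April has 30 days (77 left).
May has 31 days (46 left).
June has 30 days (16 left).
16 days into July → July 16, 2067.

July 16, 2067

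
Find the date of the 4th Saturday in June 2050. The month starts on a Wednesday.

2050-06-25

June 2050 begins on a Wednesday, so the first Saturday is June 4 (3 days later).
The 4th Saturday is 3 weeks later: 4 + 21 = 25.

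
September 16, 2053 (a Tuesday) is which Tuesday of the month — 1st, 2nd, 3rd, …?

Day 16 falls in week ⌈16/7⌉ of the month.
Days 1–7 hold the 1st Tuesday, 8–14 the 2nd, 15–21 the 3rd, 22–28 the 4th, 29–31 the 5th.
16 is in the range for the 3rd.

3rd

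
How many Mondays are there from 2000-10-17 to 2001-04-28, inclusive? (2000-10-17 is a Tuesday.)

27

2000-10-17 is a Tuesday; the first Monday on or after it is 2000-10-23 (6 days later).
From 2000-10-23 to 2001-04-28: 8 + 30 + 31 + 31 + 28 + 31 + 28 = 187 days (rest of October, November, December, January, February, March, April).
187 ÷ 7 = 26 full weeks with remainder 5, so 26 more Mondays after the first → 27.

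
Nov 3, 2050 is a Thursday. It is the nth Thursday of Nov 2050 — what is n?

Day 3 falls in week ⌈3/7⌉ of the month.
Days 1–7 hold the 1st Thursday, 8–14 the 2nd, 15–21 the 3rd, 22–28 the 4th, 29–31 the 5th.
3 is in the range for the 1st.

1st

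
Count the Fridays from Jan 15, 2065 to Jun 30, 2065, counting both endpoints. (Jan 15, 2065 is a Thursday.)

Jan 15, 2065 is a Thursday; the first Friday on or after it is Jan 16, 2065 (1 day later).
From Jan 16, 2065 to Jun 30, 2065: 15 + 28 + 31 + 30 + 31 + 30 = 165 days (rest of Jan, Feb, Mar, Apr, May, Jun).
165 ÷ 7 = 23 full weeks with remainder 4, so 23 more Fridays after the first → 24.

24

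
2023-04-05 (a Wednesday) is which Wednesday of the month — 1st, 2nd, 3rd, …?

1st

Day 5 falls in week ⌈5/7⌉ of the month.
Days 1–7 hold the 1st Wednesday, 8–14 the 2nd, 15–21 the 3rd, 22–28 the 4th, 29–31 the 5th.
5 is in the range for the 1st.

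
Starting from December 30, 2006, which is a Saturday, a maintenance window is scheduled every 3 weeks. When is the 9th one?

The 9th occurrence is 8 intervals after the first: 8 × 21 = 168 days after December 30, 2006.
December has 31 days — 1 day to the end of December leaves 167.
January has 31 days (136 left).
February has 28 days (108 left).
March has 31 days (77 left).
April has 30 days (47 left).
May has 31 days (16 left).
16 days into June → June 16, 2007.

June 16, 2007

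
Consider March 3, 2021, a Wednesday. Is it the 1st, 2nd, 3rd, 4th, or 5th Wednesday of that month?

Day 3 falls in week ⌈3/7⌉ of the month.
Days 1–7 hold the 1st Wednesday, 8–14 the 2nd, 15–21 the 3rd, 22–28 the 4th, 29–31 the 5th.
3 is in the range for the 1st.

1st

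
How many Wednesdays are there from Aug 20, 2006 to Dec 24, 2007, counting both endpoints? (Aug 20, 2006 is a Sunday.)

70

Aug 20, 2006 is a Sunday; the first Wednesday on or after it is Aug 23, 2006 (3 days later).
From Aug 23, 2006 to Dec 24, 2007: 130 + 358 = 488 days (rest of 2006, to Dec 24, 2007 in 2007).
488 ÷ 7 = 69 full weeks with remainder 5, so 69 more Wednesdays after the first → 70.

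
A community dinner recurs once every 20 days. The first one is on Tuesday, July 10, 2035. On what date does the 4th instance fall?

September 8, 2035

The 4th occurrence is 3 intervals after the first: 3 × 20 = 60 days after July 10, 2035.
July has 31 days — 21 days to the end of July leaves 39.
August has 31 days (8 left).
8 days into September → September 8, 2035.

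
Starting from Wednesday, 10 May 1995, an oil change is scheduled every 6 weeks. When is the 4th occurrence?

The 4th occurrence is 3 intervals after the first: 3 × 42 = 126 days after 10 May 1995.
May has 31 days — 21 days to the end of May leaves 105.
June has 30 days (75 left).
July has 31 days (44 left).
August has 31 days (13 left).
13 days into September → 13 September 1995.

13 September 1995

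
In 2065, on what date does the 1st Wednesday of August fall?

5 August 2065

August 2065 begins on a Saturday, so the first Wednesday is August 5 (4 days later).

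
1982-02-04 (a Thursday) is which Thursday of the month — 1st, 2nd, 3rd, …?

Day 4 falls in week ⌈4/7⌉ of the month.
Days 1–7 hold the 1st Thursday, 8–14 the 2nd, 15–21 the 3rd, 22–28 the 4th, 29–31 the 5th.
4 is in the range for the 1st.

1st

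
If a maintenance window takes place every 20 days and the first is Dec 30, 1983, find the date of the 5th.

Mar 19, 1984

The 5th occurrence is 4 intervals after the first: 4 × 20 = 80 days after Dec 30, 1983.
Dec has 31 days — 1 day to the end of Dec leaves 79.
Jan has 31 days (48 left).
Feb has 29 days (19 left).
19 days into Mar → Mar 19, 1984.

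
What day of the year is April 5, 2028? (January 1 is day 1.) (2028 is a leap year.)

96

Days in months before April: 31 + 29 + 31 = 91.
Plus 5 days into April → day 96.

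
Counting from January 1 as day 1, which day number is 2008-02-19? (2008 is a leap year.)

Days in months before February: 31 = 31.
Plus 19 days into February → day 50.

50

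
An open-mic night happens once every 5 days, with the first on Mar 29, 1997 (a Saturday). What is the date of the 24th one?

Jul 22, 1997

The 24th occurrence is 23 intervals after the first: 23 × 5 = 115 days after Mar 29, 1997.
Mar has 31 days — 2 days to the end of Mar leaves 113.
Apr has 30 days (83 left).
May has 31 days (52 left).
Jun has 30 days (22 left).
22 days into Jul → Jul 22, 1997.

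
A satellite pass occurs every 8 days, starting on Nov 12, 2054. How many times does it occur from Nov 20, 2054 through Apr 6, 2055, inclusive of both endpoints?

Occurrences land 8·i days after Nov 12, 2054 for i = 0, 1, 2, …
Nov 20, 2054 is 8 days after the start; 8 ÷ 8 = 1 remainder 0. First occurrence in the window: #2 on Nov 20, 2054 (1×8 = 8 days in).
Apr 6, 2055 is 145 days after the start; 145 ÷ 8 = 18 remainder 1. Last occurrence in the window: #19 on Apr 5, 2055.
Occurrences #2 through #19: 18 in total.

18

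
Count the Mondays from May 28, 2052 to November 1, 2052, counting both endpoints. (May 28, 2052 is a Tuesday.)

22

May 28, 2052 is a Tuesday; the first Monday on or after it is June 3, 2052 (6 days later).
From June 3, 2052 to November 1, 2052: 27 + 31 + 31 + 30 + 31 + 1 = 151 days (rest of June, July, August, September, October, November).
151 ÷ 7 = 21 full weeks with remainder 4, so 21 more Mondays after the first → 22.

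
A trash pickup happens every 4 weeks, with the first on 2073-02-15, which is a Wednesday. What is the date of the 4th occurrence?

2073-05-10

The 4th occurrence is 3 intervals after the first: 3 × 28 = 84 days after 2073-02-15.
February has 28 days — 13 days to the end of February leaves 71.
March has 31 days (40 left).
April has 30 days (10 left).
10 days into May → 2073-05-10.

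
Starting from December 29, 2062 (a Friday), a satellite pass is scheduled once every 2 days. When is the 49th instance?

The 49th occurrence is 48 intervals after the first: 48 × 2 = 96 days after December 29, 2062.
December has 31 days — 2 days to the end of December leaves 94.
January has 31 days (63 left).
February has 28 days (35 left).
March has 31 days (4 left).
4 days into April → April 4, 2063.

April 4, 2063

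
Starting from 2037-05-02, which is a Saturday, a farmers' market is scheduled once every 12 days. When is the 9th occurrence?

2037-08-06

The 9th occurrence is 8 intervals after the first: 8 × 12 = 96 days after 2037-05-02.
May has 31 days — 29 days to the end of May leaves 67.
June has 30 days (37 left).
July has 31 days (6 left).
6 days into August → 2037-08-06.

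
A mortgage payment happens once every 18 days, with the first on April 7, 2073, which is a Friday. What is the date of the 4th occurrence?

May 31, 2073

The 4th occurrence is 3 intervals after the first: 3 × 18 = 54 days after April 7, 2073.
April has 30 days — 23 days to the end of April leaves 31.
31 days into May → May 31, 2073.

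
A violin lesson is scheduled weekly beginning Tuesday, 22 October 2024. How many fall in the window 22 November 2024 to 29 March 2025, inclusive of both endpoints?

Occurrences land 7·i days after 22 October 2024 for i = 0, 1, 2, …
22 November 2024 is 31 days after the start; 31 ÷ 7 = 4 remainder 3; since the remainder is 3, round up to i = 5. First occurrence in the window: #6 on 26 November 2024 (5×7 = 35 days in).
29 March 2025 is 158 days after the start; 158 ÷ 7 = 22 remainder 4. Last occurrence in the window: #23 on 25 March 2025.
Occurrences #6 through #23: 18 in total.

18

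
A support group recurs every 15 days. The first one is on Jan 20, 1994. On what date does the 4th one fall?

The 4th occurrence is 3 intervals after the first: 3 × 15 = 45 days after Jan 20, 1994.
Jan has 31 days — 11 days to the end of Jan leaves 34.
Feb has 28 days (6 left).
6 days into Mar → Mar 6, 1994.

Mar 6, 1994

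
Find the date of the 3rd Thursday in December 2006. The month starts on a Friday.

2006-12-21

December 2006 begins on a Friday, so the first Thursday is December 7 (6 days later).
The 3rd Thursday is 2 weeks later: 7 + 14 = 21.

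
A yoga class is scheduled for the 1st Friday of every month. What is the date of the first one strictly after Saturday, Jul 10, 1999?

Jul 1999 starts on a Thursday, so its 1st Friday is Jul 2, 1999 (1 day in).
That is not after Jul 10, 1999, so look at Aug 1999.
Aug 1999 starts on a Sunday, so its 1st Friday is Aug 6, 1999 (5 days in).

Aug 6, 1999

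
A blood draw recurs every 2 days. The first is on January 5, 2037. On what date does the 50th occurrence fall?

The 50th occurrence is 49 intervals after the first: 49 × 2 = 98 days after January 5, 2037.
January has 31 days — 26 days to the end of January leaves 72.
February has 28 days (44 left).
March has 31 days (13 left).
13 days into April → April 13, 2037.

April 13, 2037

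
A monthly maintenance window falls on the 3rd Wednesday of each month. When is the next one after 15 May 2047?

May 2047 starts on a Wednesday; its first Wednesday is the 1st, so the 3rd Wednesday is the 15th — 15 May 2047.
That is not after 15 May 2047, so look at June 2047.
June 2047 starts on a Saturday; its first Wednesday is the 5th, so the 3rd Wednesday is the 19th — 19 June 2047.

19 June 2047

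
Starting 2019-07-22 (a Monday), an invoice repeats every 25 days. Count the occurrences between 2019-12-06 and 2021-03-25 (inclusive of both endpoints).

19

Occurrences land 25·i days after 2019-07-22 for i = 0, 1, 2, …
2019-12-06 is 137 days after the start; 137 ÷ 25 = 5 remainder 12; since the remainder is 12, round up to i = 6. First occurrence in the window: #7 on 2019-12-19 (6×25 = 150 days in).
2021-03-25 is 612 days after the start; 612 ÷ 25 = 24 remainder 12. Last occurrence in the window: #25 on 2021-03-13.
Occurrences #7 through #25: 19 in total.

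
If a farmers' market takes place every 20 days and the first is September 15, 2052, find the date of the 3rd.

October 25, 2052

The 3rd occurrence is 2 intervals after the first: 2 × 20 = 40 days after September 15, 2052.
September has 30 days — 15 days to the end of September leaves 25.
25 days into October → October 25, 2052.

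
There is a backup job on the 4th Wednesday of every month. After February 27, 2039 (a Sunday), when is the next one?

March 23, 2039

February 2039 starts on a Tuesday; its first Wednesday is the 2nd, so the 4th Wednesday is the 23rd — February 23, 2039.
That is not after February 27, 2039, so look at March 2039.
March 2039 starts on a Tuesday; its first Wednesday is the 2nd, so the 4th Wednesday is the 23rd — March 23, 2039.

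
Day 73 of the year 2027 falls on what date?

January has 31 days (73 − 31 = 42 remain).
February has 28 days (42 − 28 = 14 remain).
14 into March → March 14.

14 March 2027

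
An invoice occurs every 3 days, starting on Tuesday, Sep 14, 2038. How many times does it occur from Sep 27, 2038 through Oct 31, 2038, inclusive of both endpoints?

Occurrences land 3·i days after Sep 14, 2038 for i = 0, 1, 2, …
Sep 27, 2038 is 13 days after the start; 13 ÷ 3 = 4 remainder 1; since the remainder is 1, round up to i = 5. First occurrence in the window: #6 on Sep 29, 2038 (5×3 = 15 days in).
Oct 31, 2038 is 47 days after the start; 47 ÷ 3 = 15 remainder 2. Last occurrence in the window: #16 on Oct 29, 2038.
Occurrences #6 through #16: 11 in total.

11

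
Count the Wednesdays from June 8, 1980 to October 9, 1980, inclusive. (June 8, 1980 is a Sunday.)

18

June 8, 1980 is a Sunday; the first Wednesday on or after it is June 11, 1980 (3 days later).
From June 11, 1980 to October 9, 1980: 19 + 31 + 31 + 30 + 9 = 120 days (rest of June, July, August, September, October).
120 ÷ 7 = 17 full weeks with remainder 1, so 17 more Wednesdays after the first → 18.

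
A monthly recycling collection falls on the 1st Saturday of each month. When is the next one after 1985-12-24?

December 1985 starts on a Sunday, so its 1st Saturday is 1985-12-07 (6 days in).
That is not after 1985-12-24, so look at January 1986.
January 1986 starts on a Wednesday, so its 1st Saturday is 1986-01-04 (3 days in).

1986-01-04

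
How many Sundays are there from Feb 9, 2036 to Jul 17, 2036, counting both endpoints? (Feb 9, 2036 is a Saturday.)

Feb 9, 2036 is a Saturday; the first Sunday on or after it is Feb 10, 2036 (1 day later).
From Feb 10, 2036 to Jul 17, 2036: 19 + 31 + 30 + 31 + 30 + 17 = 158 days (rest of Feb, Mar, Apr, May, Jun, Jul).
158 ÷ 7 = 22 full weeks with remainder 4, so 22 more Sundays after the first → 23.

23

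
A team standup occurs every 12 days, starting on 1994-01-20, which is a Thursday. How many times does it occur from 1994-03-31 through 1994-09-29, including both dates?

16

Occurrences land 12·i days after 1994-01-20 for i = 0, 1, 2, …
1994-03-31 is 70 days after the start; 70 ÷ 12 = 5 remainder 10; since the remainder is 10, round up to i = 6. First occurrence in the window: #7 on 1994-04-02 (6×12 = 72 days in).
1994-09-29 is 252 days after the start; 252 ÷ 12 = 21 remainder 0. Last occurrence in the window: #22 on 1994-09-29.
Occurrences #7 through #22: 16 in total.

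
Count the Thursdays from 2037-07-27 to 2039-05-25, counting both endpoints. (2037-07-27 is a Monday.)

2037-07-27 is a Monday; the first Thursday on or after it is 2037-07-30 (3 days later).
From 2037-07-30 to 2039-05-25: 154 + 365 + 145 = 664 days (rest of 2037, 2038, to 2039-05-25 in 2039).
664 ÷ 7 = 94 full weeks with remainder 6, so 94 more Thursdays after the first → 95.

95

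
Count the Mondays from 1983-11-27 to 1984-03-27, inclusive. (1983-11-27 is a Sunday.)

1983-11-27 is a Sunday; the first Monday on or after it is 1983-11-28 (1 day later).
From 1983-11-28 to 1984-03-27: 2 + 31 + 31 + 29 + 27 = 120 days (rest of November, December, January, February, March).
120 ÷ 7 = 17 full weeks with remainder 1, so 17 more Mondays after the first → 18.

18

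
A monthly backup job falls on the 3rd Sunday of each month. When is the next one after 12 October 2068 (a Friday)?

21 October 2068

October 2068 starts on a Monday; its first Sunday is the 7th, so the 3rd Sunday is the 21st — 21 October 2068.
21 October 2068 is after 12 October 2068, so that is the next one.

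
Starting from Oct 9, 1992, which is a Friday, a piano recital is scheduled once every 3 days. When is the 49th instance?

Mar 2, 1993

The 49th occurrence is 48 intervals after the first: 48 × 3 = 144 days after Oct 9, 1992.
Oct has 31 days — 22 days to the end of Oct leaves 122.
Nov has 30 days (92 left).
Dec has 31 days (61 left).
Jan has 31 days (30 left).
Feb has 28 days (2 left).
2 days into Mar → Mar 2, 1993.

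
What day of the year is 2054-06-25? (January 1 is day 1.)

176

Days in months before June: 31 + 28 + 31 + 30 + 31 = 151.
Plus 25 days into June → day 176.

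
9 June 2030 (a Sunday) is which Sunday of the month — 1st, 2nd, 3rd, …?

2nd

Day 9 falls in week ⌈9/7⌉ of the month.
Days 1–7 hold the 1st Sunday, 8–14 the 2nd, 15–21 the 3rd, 22–28 the 4th, 29–31 the 5th.
9 is in the range for the 2nd.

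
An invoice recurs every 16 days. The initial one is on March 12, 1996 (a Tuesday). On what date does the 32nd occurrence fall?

July 21, 1997

The 32nd occurrence is 31 intervals after the first: 31 × 16 = 496 days after March 12, 1996.
March has 31 days — 19 days to the end of March leaves 477.
From end of March to end of 1996 is 275 days (202 left).
January has 31 days (171 left).
February has 28 days (143 left).
March has 31 days (112 left).
April has 30 days (82 left).
May has 31 days (51 left).
June has 30 days (21 left).
21 days into July → July 21, 1997.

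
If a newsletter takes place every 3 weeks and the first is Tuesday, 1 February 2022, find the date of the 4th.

5 April 2022

The 4th occurrence is 3 intervals after the first: 3 × 21 = 63 days after 1 February 2022.
February has 28 days — 27 days to the end of February leaves 36.
March has 31 days (5 left).
5 days into April → 5 April 2022.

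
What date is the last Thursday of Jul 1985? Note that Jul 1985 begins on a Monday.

Jul 1985 begins on a Monday, so the first Thursday is Jul 4 (3 days later).
Jul 1985 has 31 days. Adding weeks: 4, 11, 18, 25 — the last one ≤ 31 is the 25th.

Jul 25, 1985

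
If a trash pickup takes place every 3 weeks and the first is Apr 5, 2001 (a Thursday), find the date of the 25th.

Aug 22, 2002

The 25th occurrence is 24 intervals after the first: 24 × 21 = 504 days after Apr 5, 2001.
Apr has 30 days — 25 days to the end of Apr leaves 479.
From end of Apr to end of 2001 is 245 days (234 left).
Jan has 31 days (203 left).
Feb has 28 days (175 left).
Mar has 31 days (144 left).
Apr has 30 days (114 left).
May has 31 days (83 left).
Jun has 30 days (53 left).
Jul has 31 days (22 left).
22 days into Aug → Aug 22, 2002.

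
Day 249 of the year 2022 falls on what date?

January has 31 days (249 − 31 = 218 remain).
February has 28 days (218 − 28 = 190 remain).
March has 31 days (190 − 31 = 159 remain).
April has 30 days (159 − 30 = 129 remain).
May has 31 days (129 − 31 = 98 remain).
June has 30 days (98 − 30 = 68 remain).
July has 31 days (68 − 31 = 37 remain).
August has 31 days (37 − 31 = 6 remain).
6 into September → September 6.

6 September 2022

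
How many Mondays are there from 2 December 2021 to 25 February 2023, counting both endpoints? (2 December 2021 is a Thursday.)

2 December 2021 is a Thursday; the first Monday on or after it is 6 December 2021 (4 days later).
From 6 December 2021 to 25 February 2023: 25 + 365 + 56 = 446 days (rest of 2021, 2022, to 25 February 2023 in 2023).
446 ÷ 7 = 63 full weeks with remainder 5, so 63 more Mondays after the first → 64.

64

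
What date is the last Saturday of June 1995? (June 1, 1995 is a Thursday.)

June 1995 begins on a Thursday, so the first Saturday is June 3 (2 days later).
June 1995 has 30 days. Adding weeks: 3, 10, 17, 24 — the last one ≤ 30 is the 24th.

1995-06-24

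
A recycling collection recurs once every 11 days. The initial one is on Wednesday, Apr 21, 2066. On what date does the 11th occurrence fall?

Aug 9, 2066

The 11th occurrence is 10 intervals after the first: 10 × 11 = 110 days after Apr 21, 2066.
Apr has 30 days — 9 days to the end of Apr leaves 101.
May has 31 days (70 left).
Jun has 30 days (40 left).
Jul has 31 days (9 left).
9 days into Aug → Aug 9, 2066.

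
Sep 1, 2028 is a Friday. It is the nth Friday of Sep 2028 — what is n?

1st

Day 1 falls in week ⌈1/7⌉ of the month.
Days 1–7 hold the 1st Friday, 8–14 the 2nd, 15–21 the 3rd, 22–28 the 4th, 29–31 the 5th.
1 is in the range for the 1st.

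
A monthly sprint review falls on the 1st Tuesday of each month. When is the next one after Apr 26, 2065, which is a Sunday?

Apr 2065 starts on a Wednesday, so its 1st Tuesday is Apr 7, 2065 (6 days in).
That is not after Apr 26, 2065, so look at May 2065.
May 2065 starts on a Friday, so its 1st Tuesday is May 5, 2065 (4 days in).

May 5, 2065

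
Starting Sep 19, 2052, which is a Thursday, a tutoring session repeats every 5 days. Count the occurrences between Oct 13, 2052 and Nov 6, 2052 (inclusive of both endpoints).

5

Occurrences land 5·i days after Sep 19, 2052 for i = 0, 1, 2, …
Oct 13, 2052 is 24 days after the start; 24 ÷ 5 = 4 remainder 4; since the remainder is 4, round up to i = 5. First occurrence in the window: #6 on Oct 14, 2052 (5×5 = 25 days in).
Nov 6, 2052 is 48 days after the start; 48 ÷ 5 = 9 remainder 3. Last occurrence in the window: #10 on Nov 3, 2052.
Occurrences #6 through #10: 5 in total.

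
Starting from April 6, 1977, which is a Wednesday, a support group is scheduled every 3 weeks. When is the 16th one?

The 16th occurrence is 15 intervals after the first: 15 × 21 = 315 days after April 6, 1977.
April has 30 days — 24 days to the end of April leaves 291.
May has 31 days (260 left).
June has 30 days (230 left).
July has 31 days (199 left).
August has 31 days (168 left).
September has 30 days (138 left).
October has 31 days (107 left).
November has 30 days (77 left).
December has 31 days (46 left).
January has 31 days (15 left).
15 days into February → February 15, 1978.

February 15, 1978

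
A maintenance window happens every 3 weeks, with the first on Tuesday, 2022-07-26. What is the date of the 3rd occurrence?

2022-09-06

The 3rd occurrence is 2 intervals after the first: 2 × 21 = 42 days after 2022-07-26.
July has 31 days — 5 days to the end of July leaves 37.
August has 31 days (6 left).
6 days into September → 2022-09-06.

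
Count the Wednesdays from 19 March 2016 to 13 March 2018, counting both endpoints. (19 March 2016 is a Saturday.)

19 March 2016 is a Saturday; the first Wednesday on or after it is 23 March 2016 (4 days later).
From 23 March 2016 to 13 March 2018: 283 + 365 + 72 = 720 days (rest of 2016, 2017, to 13 March 2018 in 2018).
720 ÷ 7 = 102 full weeks with remainder 6, so 102 more Wednesdays after the first → 103.

103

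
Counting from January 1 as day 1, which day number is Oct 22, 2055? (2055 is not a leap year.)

295

Days in months before Oct: 31 + 28 + 31 + 30 + 31 + 30 + 31 + 31 + 30 = 273.
Plus 22 days into Oct → day 295.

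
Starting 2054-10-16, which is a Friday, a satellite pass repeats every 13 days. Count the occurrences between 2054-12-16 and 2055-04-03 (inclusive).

Occurrences land 13·i days after 2054-10-16 for i = 0, 1, 2, …
2054-12-16 is 61 days after the start; 61 ÷ 13 = 4 remainder 9; since the remainder is 9, round up to i = 5. First occurrence in the window: #6 on 2054-12-20 (5×13 = 65 days in).
2055-04-03 is 169 days after the start; 169 ÷ 13 = 13 remainder 0. Last occurrence in the window: #14 on 2055-04-03.
Occurrences #6 through #14: 9 in total.

9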